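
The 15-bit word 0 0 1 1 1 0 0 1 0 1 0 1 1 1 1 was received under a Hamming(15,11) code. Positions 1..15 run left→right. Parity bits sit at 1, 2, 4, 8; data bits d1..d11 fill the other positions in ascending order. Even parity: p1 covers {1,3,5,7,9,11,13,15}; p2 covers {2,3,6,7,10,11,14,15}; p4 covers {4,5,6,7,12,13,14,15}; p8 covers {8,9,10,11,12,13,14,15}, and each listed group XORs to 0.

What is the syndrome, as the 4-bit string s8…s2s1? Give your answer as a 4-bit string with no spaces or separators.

0000

s1 (pos 1,3,5,7,9,11,13,15): 0⊕1⊕1⊕0⊕0⊕0⊕1⊕1 = 0
s2 (pos 2,3,6,7,10,11,14,15): 0⊕1⊕0⊕0⊕1⊕0⊕1⊕1 = 0
s4 (pos 4,5,6,7,12,13,14,15): 1⊕1⊕0⊕0⊕1⊕1⊕1⊕1 = 0
s8 (pos 8,9,10,11,12,13,14,15): 1⊕0⊕1⊕0⊕1⊕1⊕1⊕1 = 0
Syndrome s8…s1 = 0000 → no error.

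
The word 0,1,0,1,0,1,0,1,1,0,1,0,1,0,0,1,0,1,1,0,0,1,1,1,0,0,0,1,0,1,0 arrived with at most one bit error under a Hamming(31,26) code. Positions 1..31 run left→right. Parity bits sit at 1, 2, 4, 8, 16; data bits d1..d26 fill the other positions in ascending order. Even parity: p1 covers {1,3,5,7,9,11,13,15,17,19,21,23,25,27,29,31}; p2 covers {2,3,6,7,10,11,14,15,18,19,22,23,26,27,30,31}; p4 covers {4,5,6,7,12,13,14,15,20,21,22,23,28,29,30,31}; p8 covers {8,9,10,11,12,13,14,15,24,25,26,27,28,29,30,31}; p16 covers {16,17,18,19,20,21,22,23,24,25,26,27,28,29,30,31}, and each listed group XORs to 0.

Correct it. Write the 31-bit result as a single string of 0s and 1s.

s1 (pos 1,3,5,7,9,11,13,15,17,19,21,23,25,27,29,31): 0⊕0⊕0⊕0⊕1⊕1⊕1⊕0⊕0⊕1⊕0⊕1⊕0⊕0⊕0⊕0 = 1
s2 (pos 2,3,6,7,10,11,14,15,18,19,22,23,26,27,30,31): 1⊕0⊕1⊕0⊕0⊕1⊕0⊕0⊕1⊕1⊕1⊕1⊕0⊕0⊕1⊕0 = 0
s4 (pos 4,5,6,7,12,13,14,15,20,21,22,23,28,29,30,31): 1⊕0⊕1⊕0⊕0⊕1⊕0⊕0⊕0⊕0⊕1⊕1⊕1⊕0⊕1⊕0 = 1
s8 (pos 8,9,10,11,12,13,14,15,24,25,26,27,28,29,30,31): 1⊕1⊕0⊕1⊕0⊕1⊕0⊕0⊕1⊕0⊕0⊕0⊕1⊕0⊕1⊕0 = 1
s16 (pos 16,17,18,19,20,21,22,23,24,25,26,27,28,29,30,31): 1⊕0⊕1⊕1⊕0⊕0⊕1⊕1⊕1⊕0⊕0⊕0⊕1⊕0⊕1⊕0 = 0
Syndrome s16…s1 = 01101 → error at position 13.
Flip position 13: 0101010110101001011001110001010 → 0101010110100001011001110001010

0101010110100001011001110001010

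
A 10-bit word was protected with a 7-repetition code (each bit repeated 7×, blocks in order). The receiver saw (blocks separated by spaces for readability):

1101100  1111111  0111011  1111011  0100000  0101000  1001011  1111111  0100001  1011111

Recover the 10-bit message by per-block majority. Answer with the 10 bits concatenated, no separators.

1111001101

Block 1 (1101100): 4 ones → 1
Block 2 (1111111): 7 ones → 1
Block 3 (0111011): 5 ones → 1
Block 4 (1111011): 6 ones → 1
Block 5 (0100000): 1 one → 0
Block 6 (0101000): 2 ones → 0
Block 7 (1001011): 4 ones → 1
Block 8 (1111111): 7 ones → 1
Block 9 (0100001): 2 ones → 0
Block 10 (1011111): 6 ones → 1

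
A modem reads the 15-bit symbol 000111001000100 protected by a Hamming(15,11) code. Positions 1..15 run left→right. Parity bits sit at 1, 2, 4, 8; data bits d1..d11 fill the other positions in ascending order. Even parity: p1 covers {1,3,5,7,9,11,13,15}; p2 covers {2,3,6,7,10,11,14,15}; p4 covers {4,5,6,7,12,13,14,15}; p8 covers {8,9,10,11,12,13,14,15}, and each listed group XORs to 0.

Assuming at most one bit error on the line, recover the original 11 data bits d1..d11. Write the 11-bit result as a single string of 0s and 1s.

11101000100

s1 (pos 1,3,5,7,9,11,13,15): 0⊕0⊕1⊕0⊕1⊕0⊕1⊕0 = 1
s2 (pos 2,3,6,7,10,11,14,15): 0⊕0⊕1⊕0⊕0⊕0⊕0⊕0 = 1
s4 (pos 4,5,6,7,12,13,14,15): 1⊕1⊕1⊕0⊕0⊕1⊕0⊕0 = 0
s8 (pos 8,9,10,11,12,13,14,15): 0⊕1⊕0⊕0⊕0⊕1⊕0⊕0 = 0
Syndrome s8…s1 = 0011 → error at position 3.
Flip position 3: 000111001000100 → 001111001000100
Read data bits from positions 3,5,6,7,9,10,11,12,13,14,15: 11101000100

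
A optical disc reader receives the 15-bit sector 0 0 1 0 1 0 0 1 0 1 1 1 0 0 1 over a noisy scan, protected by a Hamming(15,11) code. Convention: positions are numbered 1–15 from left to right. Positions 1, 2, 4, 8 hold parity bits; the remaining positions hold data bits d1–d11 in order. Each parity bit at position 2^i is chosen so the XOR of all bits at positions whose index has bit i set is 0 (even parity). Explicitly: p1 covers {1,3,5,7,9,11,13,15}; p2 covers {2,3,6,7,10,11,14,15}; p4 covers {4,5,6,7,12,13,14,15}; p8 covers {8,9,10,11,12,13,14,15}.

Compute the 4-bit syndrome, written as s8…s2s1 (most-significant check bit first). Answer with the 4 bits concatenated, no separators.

s1 (pos 1,3,5,7,9,11,13,15): 0⊕1⊕1⊕0⊕0⊕1⊕0⊕1 = 0
s2 (pos 2,3,6,7,10,11,14,15): 0⊕1⊕0⊕0⊕1⊕1⊕0⊕1 = 0
s4 (pos 4,5,6,7,12,13,14,15): 0⊕1⊕0⊕0⊕1⊕0⊕0⊕1 = 1
s8 (pos 8,9,10,11,12,13,14,15): 1⊕0⊕1⊕1⊕1⊕0⊕0⊕1 = 1
Syndrome s8…s1 = 1100 → error at position 12.

1100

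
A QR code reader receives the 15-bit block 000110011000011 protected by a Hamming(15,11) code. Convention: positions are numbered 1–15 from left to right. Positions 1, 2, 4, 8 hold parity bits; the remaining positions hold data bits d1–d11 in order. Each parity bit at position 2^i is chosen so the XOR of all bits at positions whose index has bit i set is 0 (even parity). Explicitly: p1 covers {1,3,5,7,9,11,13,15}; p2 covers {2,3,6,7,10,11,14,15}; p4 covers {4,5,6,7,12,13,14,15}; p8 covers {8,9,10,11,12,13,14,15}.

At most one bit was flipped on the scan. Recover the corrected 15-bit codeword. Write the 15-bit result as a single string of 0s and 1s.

100110011000011

s1 (pos 1,3,5,7,9,11,13,15): 0⊕0⊕1⊕0⊕1⊕0⊕0⊕1 = 1
s2 (pos 2,3,6,7,10,11,14,15): 0⊕0⊕0⊕0⊕0⊕0⊕1⊕1 = 0
s4 (pos 4,5,6,7,12,13,14,15): 1⊕1⊕0⊕0⊕0⊕0⊕1⊕1 = 0
s8 (pos 8,9,10,11,12,13,14,15): 1⊕1⊕0⊕0⊕0⊕0⊕1⊕1 = 0
Syndrome s8…s1 = 0001 → error at position 1.
Flip position 1: 000110011000011 → 100110011000011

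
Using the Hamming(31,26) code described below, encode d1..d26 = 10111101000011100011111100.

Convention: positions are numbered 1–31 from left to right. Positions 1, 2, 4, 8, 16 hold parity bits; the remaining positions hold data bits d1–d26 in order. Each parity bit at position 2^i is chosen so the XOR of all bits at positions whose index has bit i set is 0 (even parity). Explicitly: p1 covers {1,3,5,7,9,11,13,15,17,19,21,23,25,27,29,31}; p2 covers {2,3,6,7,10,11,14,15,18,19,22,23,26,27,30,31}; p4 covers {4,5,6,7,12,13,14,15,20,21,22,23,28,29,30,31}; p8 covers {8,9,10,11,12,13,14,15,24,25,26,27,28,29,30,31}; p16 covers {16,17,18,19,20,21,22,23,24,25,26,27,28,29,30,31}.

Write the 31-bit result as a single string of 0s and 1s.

1010011111010001011100011111100

Place data at non-parity positions: p1 p2 1 p4 0 1 1 p8 1 1 0 1 0 0 0 p16 0 1 1 1 0 0 0 1 1 1 1 1 1 0 0
p1 (pos 1,3,5,7,9,11,13,15,17,19,21,23,25,27,29,31): XOR of data positions = 1⊕0⊕1⊕1⊕0⊕0⊕0⊕0⊕1⊕0⊕0⊕1⊕1⊕1⊕0 = 1
p2 (pos 2,3,6,7,10,11,14,15,18,19,22,23,26,27,30,31): XOR of data positions = 1⊕1⊕1⊕1⊕0⊕0⊕0⊕1⊕1⊕0⊕0⊕1⊕1⊕0⊕0 = 0
p4 (pos 4,5,6,7,12,13,14,15,20,21,22,23,28,29,30,31): XOR of data positions = 0⊕1⊕1⊕1⊕0⊕0⊕0⊕1⊕0⊕0⊕0⊕1⊕1⊕0⊕0 = 0
p8 (pos 8,9,10,11,12,13,14,15,24,25,26,27,28,29,30,31): XOR of data positions = 1⊕1⊕0⊕1⊕0⊕0⊕0⊕1⊕1⊕1⊕1⊕1⊕1⊕0⊕0 = 1
p16 (pos 16,17,18,19,20,21,22,23,24,25,26,27,28,29,30,31): XOR of data positions = 0⊕1⊕1⊕1⊕0⊕0⊕0⊕1⊕1⊕1⊕1⊕1⊕1⊕0⊕0 = 1
Codeword: 1010011111010001011100011111100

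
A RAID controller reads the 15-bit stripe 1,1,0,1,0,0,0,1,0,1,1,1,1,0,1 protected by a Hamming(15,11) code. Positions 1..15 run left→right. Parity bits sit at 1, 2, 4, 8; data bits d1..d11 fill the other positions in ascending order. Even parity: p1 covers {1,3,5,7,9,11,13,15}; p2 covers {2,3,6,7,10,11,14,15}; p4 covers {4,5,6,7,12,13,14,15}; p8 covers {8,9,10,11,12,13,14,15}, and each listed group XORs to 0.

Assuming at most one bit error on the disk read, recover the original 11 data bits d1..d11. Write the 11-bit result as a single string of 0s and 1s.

00000111101

s1 (pos 1,3,5,7,9,11,13,15): 1⊕0⊕0⊕0⊕0⊕1⊕1⊕1 = 0
s2 (pos 2,3,6,7,10,11,14,15): 1⊕0⊕0⊕0⊕1⊕1⊕0⊕1 = 0
s4 (pos 4,5,6,7,12,13,14,15): 1⊕0⊕0⊕0⊕1⊕1⊕0⊕1 = 0
s8 (pos 8,9,10,11,12,13,14,15): 1⊕0⊕1⊕1⊕1⊕1⊕0⊕1 = 0
Syndrome s8…s1 = 0000 → no error.
Read data bits from positions 3,5,6,7,9,10,11,12,13,14,15: 00000111101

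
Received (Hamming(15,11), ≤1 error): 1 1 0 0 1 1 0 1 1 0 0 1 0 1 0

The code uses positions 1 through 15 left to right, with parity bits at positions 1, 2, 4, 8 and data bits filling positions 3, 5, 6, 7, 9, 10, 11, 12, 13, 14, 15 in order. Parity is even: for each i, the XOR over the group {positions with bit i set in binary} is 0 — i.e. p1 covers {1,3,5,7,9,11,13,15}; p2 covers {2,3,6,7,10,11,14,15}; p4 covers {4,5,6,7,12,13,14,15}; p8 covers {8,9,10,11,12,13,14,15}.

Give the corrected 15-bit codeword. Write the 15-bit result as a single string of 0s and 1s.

111011011001010

s1 (pos 1,3,5,7,9,11,13,15): 1⊕0⊕1⊕0⊕1⊕0⊕0⊕0 = 1
s2 (pos 2,3,6,7,10,11,14,15): 1⊕0⊕1⊕0⊕0⊕0⊕1⊕0 = 1
s4 (pos 4,5,6,7,12,13,14,15): 0⊕1⊕1⊕0⊕1⊕0⊕1⊕0 = 0
s8 (pos 8,9,10,11,12,13,14,15): 1⊕1⊕0⊕0⊕1⊕0⊕1⊕0 = 0
Syndrome s8…s1 = 0011 → error at position 3.
Flip position 3: 110011011001010 → 111011011001010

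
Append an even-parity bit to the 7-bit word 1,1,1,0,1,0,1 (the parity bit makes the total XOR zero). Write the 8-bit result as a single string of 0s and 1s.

11101011

XOR of the 7 data bits: 1⊕1⊕1⊕0⊕1⊕0⊕1 = 1
Parity bit = 1 (so all 8 bits XOR to 0).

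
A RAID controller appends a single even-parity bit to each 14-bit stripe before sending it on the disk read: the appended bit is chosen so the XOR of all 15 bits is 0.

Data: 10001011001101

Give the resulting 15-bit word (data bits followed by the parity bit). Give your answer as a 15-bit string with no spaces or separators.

XOR of the 14 data bits: 1⊕0⊕0⊕0⊕1⊕0⊕1⊕1⊕0⊕0⊕1⊕1⊕0⊕1 = 1
Parity bit = 1 (so all 15 bits XOR to 0).

100010110011011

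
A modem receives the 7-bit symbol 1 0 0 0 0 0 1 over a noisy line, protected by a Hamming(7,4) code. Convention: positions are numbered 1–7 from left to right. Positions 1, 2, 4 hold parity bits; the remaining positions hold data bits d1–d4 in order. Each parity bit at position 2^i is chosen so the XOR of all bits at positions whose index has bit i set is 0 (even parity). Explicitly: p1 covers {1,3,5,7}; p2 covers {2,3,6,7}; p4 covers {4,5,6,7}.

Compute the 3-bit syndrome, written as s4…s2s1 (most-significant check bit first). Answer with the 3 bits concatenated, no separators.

s1 (pos 1,3,5,7): 1⊕0⊕0⊕1 = 0
s2 (pos 2,3,6,7): 0⊕0⊕0⊕1 = 1
s4 (pos 4,5,6,7): 0⊕0⊕0⊕1 = 1
Syndrome s4…s1 = 110 → error at position 6.

110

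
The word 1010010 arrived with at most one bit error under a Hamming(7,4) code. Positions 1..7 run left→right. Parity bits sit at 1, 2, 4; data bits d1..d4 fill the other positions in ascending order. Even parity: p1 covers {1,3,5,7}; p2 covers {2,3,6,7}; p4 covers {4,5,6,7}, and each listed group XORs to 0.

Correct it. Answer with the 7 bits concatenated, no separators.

1011010

s1 (pos 1,3,5,7): 1⊕1⊕0⊕0 = 0
s2 (pos 2,3,6,7): 0⊕1⊕1⊕0 = 0
s4 (pos 4,5,6,7): 0⊕0⊕1⊕0 = 1
Syndrome s4…s1 = 100 → error at position 4.
Flip position 4: 1010010 → 1011010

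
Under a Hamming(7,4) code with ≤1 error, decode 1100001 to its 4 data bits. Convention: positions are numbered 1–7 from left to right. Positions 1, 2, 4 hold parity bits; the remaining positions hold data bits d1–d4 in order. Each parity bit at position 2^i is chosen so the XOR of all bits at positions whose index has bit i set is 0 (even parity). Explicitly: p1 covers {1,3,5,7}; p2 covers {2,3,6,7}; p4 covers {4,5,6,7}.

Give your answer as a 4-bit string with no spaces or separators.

0001

s1 (pos 1,3,5,7): 1⊕0⊕0⊕1 = 0
s2 (pos 2,3,6,7): 1⊕0⊕0⊕1 = 0
s4 (pos 4,5,6,7): 0⊕0⊕0⊕1 = 1
Syndrome s4…s1 = 100 → error at position 4.
Flip position 4: 1100001 → 1101001
Read data bits from positions 3,5,6,7: 0001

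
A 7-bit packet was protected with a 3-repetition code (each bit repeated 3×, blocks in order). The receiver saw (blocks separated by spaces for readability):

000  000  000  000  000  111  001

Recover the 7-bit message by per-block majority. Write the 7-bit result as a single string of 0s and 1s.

0000010

Block 1 (000): 0 ones → 0
Block 2 (000): 0 ones → 0
Block 3 (000): 0 ones → 0
Block 4 (000): 0 ones → 0
Block 5 (000): 0 ones → 0
Block 6 (111): 3 ones → 1
Block 7 (001): 1 one → 0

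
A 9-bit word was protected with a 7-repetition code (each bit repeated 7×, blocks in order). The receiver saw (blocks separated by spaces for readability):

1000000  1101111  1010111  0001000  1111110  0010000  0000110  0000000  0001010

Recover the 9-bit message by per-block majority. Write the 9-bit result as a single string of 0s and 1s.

011010000

Block 1 (1000000): 1 one → 0
Block 2 (1101111): 6 ones → 1
Block 3 (1010111): 5 ones → 1
Block 4 (0001000): 1 one → 0
Block 5 (1111110): 6 ones → 1
Block 6 (0010000): 1 one → 0
Block 7 (0000110): 2 ones → 0
Block 8 (0000000): 0 ones → 0
Block 9 (0001010): 2 ones → 0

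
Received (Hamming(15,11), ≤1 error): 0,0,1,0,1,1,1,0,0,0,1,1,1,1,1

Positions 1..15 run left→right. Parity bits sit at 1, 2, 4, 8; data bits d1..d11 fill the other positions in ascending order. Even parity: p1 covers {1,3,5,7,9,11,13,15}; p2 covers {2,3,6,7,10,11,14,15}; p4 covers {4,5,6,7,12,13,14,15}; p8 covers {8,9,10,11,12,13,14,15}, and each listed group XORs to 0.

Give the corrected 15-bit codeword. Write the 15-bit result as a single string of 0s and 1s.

s1 (pos 1,3,5,7,9,11,13,15): 0⊕1⊕1⊕1⊕0⊕1⊕1⊕1 = 0
s2 (pos 2,3,6,7,10,11,14,15): 0⊕1⊕1⊕1⊕0⊕1⊕1⊕1 = 0
s4 (pos 4,5,6,7,12,13,14,15): 0⊕1⊕1⊕1⊕1⊕1⊕1⊕1 = 1
s8 (pos 8,9,10,11,12,13,14,15): 0⊕0⊕0⊕1⊕1⊕1⊕1⊕1 = 1
Syndrome s8…s1 = 1100 → error at position 12.
Flip position 12: 001011100011111 → 001011100010111

001011100010111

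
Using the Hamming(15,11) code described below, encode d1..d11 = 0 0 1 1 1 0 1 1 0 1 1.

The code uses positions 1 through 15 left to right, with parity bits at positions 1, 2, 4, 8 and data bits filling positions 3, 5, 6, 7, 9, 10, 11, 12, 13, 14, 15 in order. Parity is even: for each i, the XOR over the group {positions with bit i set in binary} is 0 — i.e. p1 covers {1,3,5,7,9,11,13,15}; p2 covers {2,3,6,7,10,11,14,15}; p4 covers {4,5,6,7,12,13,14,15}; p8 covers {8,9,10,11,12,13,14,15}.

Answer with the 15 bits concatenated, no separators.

Place data at non-parity positions: p1 p2 0 p4 0 1 1 p8 1 0 1 1 0 1 1
p1 (pos 1,3,5,7,9,11,13,15): XOR of data positions = 0⊕0⊕1⊕1⊕1⊕0⊕1 = 0
p2 (pos 2,3,6,7,10,11,14,15): XOR of data positions = 0⊕1⊕1⊕0⊕1⊕1⊕1 = 1
p4 (pos 4,5,6,7,12,13,14,15): XOR of data positions = 0⊕1⊕1⊕1⊕0⊕1⊕1 = 1
p8 (pos 8,9,10,11,12,13,14,15): XOR of data positions = 1⊕0⊕1⊕1⊕0⊕1⊕1 = 1
Codeword: 010101111011011

010101111011011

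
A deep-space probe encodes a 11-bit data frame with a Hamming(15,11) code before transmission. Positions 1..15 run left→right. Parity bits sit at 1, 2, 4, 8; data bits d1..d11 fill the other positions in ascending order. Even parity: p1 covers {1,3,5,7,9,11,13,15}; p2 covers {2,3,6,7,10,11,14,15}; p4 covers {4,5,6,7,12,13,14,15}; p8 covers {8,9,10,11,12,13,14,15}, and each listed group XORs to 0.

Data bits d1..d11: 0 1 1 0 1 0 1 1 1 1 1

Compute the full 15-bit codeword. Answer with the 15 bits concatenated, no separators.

100011001011111

Place data at non-parity positions: p1 p2 0 p4 1 1 0 p8 1 0 1 1 1 1 1
p1 (pos 1,3,5,7,9,11,13,15): XOR of data positions = 0⊕1⊕0⊕1⊕1⊕1⊕1 = 1
p2 (pos 2,3,6,7,10,11,14,15): XOR of data positions = 0⊕1⊕0⊕0⊕1⊕1⊕1 = 0
p4 (pos 4,5,6,7,12,13,14,15): XOR of data positions = 1⊕1⊕0⊕1⊕1⊕1⊕1 = 0
p8 (pos 8,9,10,11,12,13,14,15): XOR of data positions = 1⊕0⊕1⊕1⊕1⊕1⊕1 = 0
Codeword: 100011001011111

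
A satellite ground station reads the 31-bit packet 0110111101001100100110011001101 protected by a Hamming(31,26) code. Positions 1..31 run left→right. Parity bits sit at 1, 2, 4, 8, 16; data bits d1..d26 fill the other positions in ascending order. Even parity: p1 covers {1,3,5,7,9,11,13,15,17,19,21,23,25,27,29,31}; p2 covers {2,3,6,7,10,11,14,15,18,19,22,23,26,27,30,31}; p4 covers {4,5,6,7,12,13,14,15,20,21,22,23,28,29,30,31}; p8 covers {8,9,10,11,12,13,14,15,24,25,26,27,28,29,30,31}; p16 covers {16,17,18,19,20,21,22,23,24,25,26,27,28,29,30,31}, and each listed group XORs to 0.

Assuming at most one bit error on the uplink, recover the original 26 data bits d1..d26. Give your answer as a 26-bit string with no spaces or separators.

11110110110100110011001101

s1 (pos 1,3,5,7,9,11,13,15,17,19,21,23,25,27,29,31): 0⊕1⊕1⊕1⊕0⊕0⊕1⊕0⊕1⊕0⊕1⊕0⊕1⊕0⊕1⊕1 = 1
s2 (pos 2,3,6,7,10,11,14,15,18,19,22,23,26,27,30,31): 1⊕1⊕1⊕1⊕1⊕0⊕1⊕0⊕0⊕0⊕0⊕0⊕0⊕0⊕0⊕1 = 1
s4 (pos 4,5,6,7,12,13,14,15,20,21,22,23,28,29,30,31): 0⊕1⊕1⊕1⊕0⊕1⊕1⊕0⊕1⊕1⊕0⊕0⊕1⊕1⊕0⊕1 = 0
s8 (pos 8,9,10,11,12,13,14,15,24,25,26,27,28,29,30,31): 1⊕0⊕1⊕0⊕0⊕1⊕1⊕0⊕1⊕1⊕0⊕0⊕1⊕1⊕0⊕1 = 1
s16 (pos 16,17,18,19,20,21,22,23,24,25,26,27,28,29,30,31): 0⊕1⊕0⊕0⊕1⊕1⊕0⊕0⊕1⊕1⊕0⊕0⊕1⊕1⊕0⊕1 = 0
Syndrome s16…s1 = 01011 → error at position 11.
Flip position 11: 0110111101001100100110011001101 → 0110111101101100100110011001101
Read data bits from positions 3,5,6,7,9,10,11,12,13,14,15,17,18,19,20,21,22,23,24,25,26,27,28,29,30,31: 11110110110100110011001101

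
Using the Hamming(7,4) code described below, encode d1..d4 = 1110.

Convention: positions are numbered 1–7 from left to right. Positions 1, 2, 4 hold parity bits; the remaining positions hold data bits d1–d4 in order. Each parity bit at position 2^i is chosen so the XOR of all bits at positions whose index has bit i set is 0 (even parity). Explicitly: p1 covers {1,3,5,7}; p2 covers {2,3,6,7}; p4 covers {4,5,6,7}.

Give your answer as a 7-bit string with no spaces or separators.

0010110

Place data at non-parity positions: p1 p2 1 p4 1 1 0
p1 (pos 1,3,5,7): XOR of data positions = 1⊕1⊕0 = 0
p2 (pos 2,3,6,7): XOR of data positions = 1⊕1⊕0 = 0
p4 (pos 4,5,6,7): XOR of data positions = 1⊕1⊕0 = 0
Codeword: 0010110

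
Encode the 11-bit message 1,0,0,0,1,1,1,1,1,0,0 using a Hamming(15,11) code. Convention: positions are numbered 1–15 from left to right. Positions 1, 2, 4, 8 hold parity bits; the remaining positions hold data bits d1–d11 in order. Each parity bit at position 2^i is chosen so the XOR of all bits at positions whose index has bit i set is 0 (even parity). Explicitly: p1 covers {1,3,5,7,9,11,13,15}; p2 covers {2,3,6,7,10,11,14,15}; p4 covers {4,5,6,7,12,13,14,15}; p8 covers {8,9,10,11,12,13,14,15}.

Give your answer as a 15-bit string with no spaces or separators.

011000011111100

Place data at non-parity positions: p1 p2 1 p4 0 0 0 p8 1 1 1 1 1 0 0
p1 (pos 1,3,5,7,9,11,13,15): XOR of data positions = 1⊕0⊕0⊕1⊕1⊕1⊕0 = 0
p2 (pos 2,3,6,7,10,11,14,15): XOR of data positions = 1⊕0⊕0⊕1⊕1⊕0⊕0 = 1
p4 (pos 4,5,6,7,12,13,14,15): XOR of data positions = 0⊕0⊕0⊕1⊕1⊕0⊕0 = 0
p8 (pos 8,9,10,11,12,13,14,15): XOR of data positions = 1⊕1⊕1⊕1⊕1⊕0⊕0 = 1
Codeword: 011000011111100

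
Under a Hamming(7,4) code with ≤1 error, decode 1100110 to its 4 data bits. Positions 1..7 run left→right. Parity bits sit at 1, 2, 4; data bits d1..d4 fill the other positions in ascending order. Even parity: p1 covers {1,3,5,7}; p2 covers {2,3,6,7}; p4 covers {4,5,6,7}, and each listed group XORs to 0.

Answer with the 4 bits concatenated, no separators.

s1 (pos 1,3,5,7): 1⊕0⊕1⊕0 = 0
s2 (pos 2,3,6,7): 1⊕0⊕1⊕0 = 0
s4 (pos 4,5,6,7): 0⊕1⊕1⊕0 = 0
Syndrome s4…s1 = 000 → no error.
Read data bits from positions 3,5,6,7: 0110

0110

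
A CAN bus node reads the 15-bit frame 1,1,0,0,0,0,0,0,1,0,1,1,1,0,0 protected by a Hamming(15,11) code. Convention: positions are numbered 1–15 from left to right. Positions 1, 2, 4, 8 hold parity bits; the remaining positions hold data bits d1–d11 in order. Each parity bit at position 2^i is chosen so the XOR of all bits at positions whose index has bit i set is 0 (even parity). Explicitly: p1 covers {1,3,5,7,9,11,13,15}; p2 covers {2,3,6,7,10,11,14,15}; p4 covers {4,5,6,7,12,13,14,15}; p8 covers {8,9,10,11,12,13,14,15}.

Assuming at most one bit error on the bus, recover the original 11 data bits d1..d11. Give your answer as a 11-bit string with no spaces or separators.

s1 (pos 1,3,5,7,9,11,13,15): 1⊕0⊕0⊕0⊕1⊕1⊕1⊕0 = 0
s2 (pos 2,3,6,7,10,11,14,15): 1⊕0⊕0⊕0⊕0⊕1⊕0⊕0 = 0
s4 (pos 4,5,6,7,12,13,14,15): 0⊕0⊕0⊕0⊕1⊕1⊕0⊕0 = 0
s8 (pos 8,9,10,11,12,13,14,15): 0⊕1⊕0⊕1⊕1⊕1⊕0⊕0 = 0
Syndrome s8…s1 = 0000 → no error.
Read data bits from positions 3,5,6,7,9,10,11,12,13,14,15: 00001011100

00001011100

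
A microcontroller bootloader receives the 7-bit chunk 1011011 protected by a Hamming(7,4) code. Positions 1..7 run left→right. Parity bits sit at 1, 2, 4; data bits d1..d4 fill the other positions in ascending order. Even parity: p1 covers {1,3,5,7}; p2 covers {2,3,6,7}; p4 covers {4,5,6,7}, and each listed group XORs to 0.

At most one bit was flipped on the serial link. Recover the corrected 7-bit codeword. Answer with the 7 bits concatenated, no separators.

1011010

s1 (pos 1,3,5,7): 1⊕1⊕0⊕1 = 1
s2 (pos 2,3,6,7): 0⊕1⊕1⊕1 = 1
s4 (pos 4,5,6,7): 1⊕0⊕1⊕1 = 1
Syndrome s4…s1 = 111 → error at position 7.
Flip position 7: 1011011 → 1011010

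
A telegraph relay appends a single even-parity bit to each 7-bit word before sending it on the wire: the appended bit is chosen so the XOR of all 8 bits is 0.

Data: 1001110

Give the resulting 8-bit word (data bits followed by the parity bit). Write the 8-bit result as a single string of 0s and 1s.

XOR of the 7 data bits: 1⊕0⊕0⊕1⊕1⊕1⊕0 = 0
Parity bit = 0 (so all 8 bits XOR to 0).

10011100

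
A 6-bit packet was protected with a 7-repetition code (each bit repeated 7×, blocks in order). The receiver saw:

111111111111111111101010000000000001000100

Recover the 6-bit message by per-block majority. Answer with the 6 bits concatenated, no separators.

Block 1 (1111111): 7 ones → 1
Block 2 (1111111): 7 ones → 1
Block 3 (1111101): 6 ones → 1
Block 4 (0100000): 1 one → 0
Block 5 (0000000): 0 ones → 0
Block 6 (1000100): 2 ones → 0

111000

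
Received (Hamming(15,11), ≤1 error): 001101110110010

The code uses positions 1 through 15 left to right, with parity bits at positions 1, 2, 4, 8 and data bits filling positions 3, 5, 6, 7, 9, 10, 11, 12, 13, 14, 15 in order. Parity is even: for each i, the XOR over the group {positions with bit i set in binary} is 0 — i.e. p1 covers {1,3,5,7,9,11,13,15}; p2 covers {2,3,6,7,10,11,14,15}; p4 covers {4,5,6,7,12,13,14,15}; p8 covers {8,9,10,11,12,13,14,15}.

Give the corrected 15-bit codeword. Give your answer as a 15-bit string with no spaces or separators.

s1 (pos 1,3,5,7,9,11,13,15): 0⊕1⊕0⊕1⊕0⊕1⊕0⊕0 = 1
s2 (pos 2,3,6,7,10,11,14,15): 0⊕1⊕1⊕1⊕1⊕1⊕1⊕0 = 0
s4 (pos 4,5,6,7,12,13,14,15): 1⊕0⊕1⊕1⊕0⊕0⊕1⊕0 = 0
s8 (pos 8,9,10,11,12,13,14,15): 1⊕0⊕1⊕1⊕0⊕0⊕1⊕0 = 0
Syndrome s8…s1 = 0001 → error at position 1.
Flip position 1: 001101110110010 → 101101110110010

101101110110010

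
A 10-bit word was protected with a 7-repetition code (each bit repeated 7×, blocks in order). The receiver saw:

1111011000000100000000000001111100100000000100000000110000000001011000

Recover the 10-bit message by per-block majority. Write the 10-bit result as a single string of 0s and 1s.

1000100000

Block 1 (1111011): 6 ones → 1
Block 2 (0000001): 1 one → 0
Block 3 (0000000): 0 ones → 0
Block 4 (0000001): 1 one → 0
Block 5 (1111001): 5 ones → 1
Block 6 (0000000): 0 ones → 0
Block 7 (0100000): 1 one → 0
Block 8 (0001100): 2 ones → 0
Block 9 (0000000): 0 ones → 0
Block 10 (1011000): 3 ones → 0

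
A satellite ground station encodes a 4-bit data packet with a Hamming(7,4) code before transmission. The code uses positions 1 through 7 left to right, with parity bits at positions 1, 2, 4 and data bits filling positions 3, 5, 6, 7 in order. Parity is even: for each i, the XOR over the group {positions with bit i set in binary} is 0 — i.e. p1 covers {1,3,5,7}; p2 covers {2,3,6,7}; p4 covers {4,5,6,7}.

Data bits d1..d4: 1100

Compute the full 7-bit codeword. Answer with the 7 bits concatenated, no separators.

Place data at non-parity positions: p1 p2 1 p4 1 0 0
p1 (pos 1,3,5,7): XOR of data positions = 1⊕1⊕0 = 0
p2 (pos 2,3,6,7): XOR of data positions = 1⊕0⊕0 = 1
p4 (pos 4,5,6,7): XOR of data positions = 1⊕0⊕0 = 1
Codeword: 0111100

0111100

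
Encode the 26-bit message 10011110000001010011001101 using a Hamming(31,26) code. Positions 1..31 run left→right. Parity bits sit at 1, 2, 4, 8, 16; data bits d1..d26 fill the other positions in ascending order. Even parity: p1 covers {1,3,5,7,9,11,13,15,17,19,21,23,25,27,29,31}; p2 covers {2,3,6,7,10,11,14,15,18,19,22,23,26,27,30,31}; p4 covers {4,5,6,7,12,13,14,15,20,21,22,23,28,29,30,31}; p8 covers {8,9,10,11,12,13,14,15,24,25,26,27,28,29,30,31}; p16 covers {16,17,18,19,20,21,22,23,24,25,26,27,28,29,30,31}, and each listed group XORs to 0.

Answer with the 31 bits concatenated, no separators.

1011001011100001001010011001101

Place data at non-parity positions: p1 p2 1 p4 0 0 1 p8 1 1 1 0 0 0 0 p16 0 0 1 0 1 0 0 1 1 0 0 1 1 0 1
p1 (pos 1,3,5,7,9,11,13,15,17,19,21,23,25,27,29,31): XOR of data positions = 1⊕0⊕1⊕1⊕1⊕0⊕0⊕0⊕1⊕1⊕0⊕1⊕0⊕1⊕1 = 1
p2 (pos 2,3,6,7,10,11,14,15,18,19,22,23,26,27,30,31): XOR of data positions = 1⊕0⊕1⊕1⊕1⊕0⊕0⊕0⊕1⊕0⊕0⊕0⊕0⊕0⊕1 = 0
p4 (pos 4,5,6,7,12,13,14,15,20,21,22,23,28,29,30,31): XOR of data positions = 0⊕0⊕1⊕0⊕0⊕0⊕0⊕0⊕1⊕0⊕0⊕1⊕1⊕0⊕1 = 1
p8 (pos 8,9,10,11,12,13,14,15,24,25,26,27,28,29,30,31): XOR of data positions = 1⊕1⊕1⊕0⊕0⊕0⊕0⊕1⊕1⊕0⊕0⊕1⊕1⊕0⊕1 = 0
p16 (pos 16,17,18,19,20,21,22,23,24,25,26,27,28,29,30,31): XOR of data positions = 0⊕0⊕1⊕0⊕1⊕0⊕0⊕1⊕1⊕0⊕0⊕1⊕1⊕0⊕1 = 1
Codeword: 1011001011100001001010011001101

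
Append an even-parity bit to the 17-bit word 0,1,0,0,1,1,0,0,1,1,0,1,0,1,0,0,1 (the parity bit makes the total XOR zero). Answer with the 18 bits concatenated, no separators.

XOR of the 17 data bits: 0⊕1⊕0⊕0⊕1⊕1⊕0⊕0⊕1⊕1⊕0⊕1⊕0⊕1⊕0⊕0⊕1 = 0
Parity bit = 0 (so all 18 bits XOR to 0).

010011001101010010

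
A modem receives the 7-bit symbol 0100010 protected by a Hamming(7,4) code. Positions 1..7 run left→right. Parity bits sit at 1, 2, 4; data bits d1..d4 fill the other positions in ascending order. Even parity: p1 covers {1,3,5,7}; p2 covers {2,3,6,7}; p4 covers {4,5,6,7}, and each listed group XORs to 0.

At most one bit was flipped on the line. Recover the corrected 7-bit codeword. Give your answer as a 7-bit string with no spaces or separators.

s1 (pos 1,3,5,7): 0⊕0⊕0⊕0 = 0
s2 (pos 2,3,6,7): 1⊕0⊕1⊕0 = 0
s4 (pos 4,5,6,7): 0⊕0⊕1⊕0 = 1
Syndrome s4…s1 = 100 → error at position 4.
Flip position 4: 0100010 → 0101010

0101010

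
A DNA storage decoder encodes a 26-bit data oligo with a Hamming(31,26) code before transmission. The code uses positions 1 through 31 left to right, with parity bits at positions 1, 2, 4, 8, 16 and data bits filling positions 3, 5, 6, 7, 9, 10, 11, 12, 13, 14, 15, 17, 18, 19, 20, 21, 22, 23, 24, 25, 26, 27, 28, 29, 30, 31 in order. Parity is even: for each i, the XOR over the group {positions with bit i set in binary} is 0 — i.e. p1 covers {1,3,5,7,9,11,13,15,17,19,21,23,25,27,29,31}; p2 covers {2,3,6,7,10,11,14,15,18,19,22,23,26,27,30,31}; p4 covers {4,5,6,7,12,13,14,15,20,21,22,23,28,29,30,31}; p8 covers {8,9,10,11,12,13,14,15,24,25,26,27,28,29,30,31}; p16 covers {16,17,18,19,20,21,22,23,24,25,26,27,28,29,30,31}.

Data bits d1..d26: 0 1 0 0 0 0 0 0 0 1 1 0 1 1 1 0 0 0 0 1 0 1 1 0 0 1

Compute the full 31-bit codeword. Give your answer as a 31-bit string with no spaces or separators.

Place data at non-parity positions: p1 p2 0 p4 1 0 0 p8 0 0 0 0 0 1 1 p16 0 1 1 1 0 0 0 0 1 0 1 1 0 0 1
p1 (pos 1,3,5,7,9,11,13,15,17,19,21,23,25,27,29,31): XOR of data positions = 0⊕1⊕0⊕0⊕0⊕0⊕1⊕0⊕1⊕0⊕0⊕1⊕1⊕0⊕1 = 0
p2 (pos 2,3,6,7,10,11,14,15,18,19,22,23,26,27,30,31): XOR of data positions = 0⊕0⊕0⊕0⊕0⊕1⊕1⊕1⊕1⊕0⊕0⊕0⊕1⊕0⊕1 = 0
p4 (pos 4,5,6,7,12,13,14,15,20,21,22,23,28,29,30,31): XOR of data positions = 1⊕0⊕0⊕0⊕0⊕1⊕1⊕1⊕0⊕0⊕0⊕1⊕0⊕0⊕1 = 0
p8 (pos 8,9,10,11,12,13,14,15,24,25,26,27,28,29,30,31): XOR of data positions = 0⊕0⊕0⊕0⊕0⊕1⊕1⊕0⊕1⊕0⊕1⊕1⊕0⊕0⊕1 = 0
p16 (pos 16,17,18,19,20,21,22,23,24,25,26,27,28,29,30,31): XOR of data positions = 0⊕1⊕1⊕1⊕0⊕0⊕0⊕0⊕1⊕0⊕1⊕1⊕0⊕0⊕1 = 1
Codeword: 0000100000000111011100001011001

0000100000000111011100001011001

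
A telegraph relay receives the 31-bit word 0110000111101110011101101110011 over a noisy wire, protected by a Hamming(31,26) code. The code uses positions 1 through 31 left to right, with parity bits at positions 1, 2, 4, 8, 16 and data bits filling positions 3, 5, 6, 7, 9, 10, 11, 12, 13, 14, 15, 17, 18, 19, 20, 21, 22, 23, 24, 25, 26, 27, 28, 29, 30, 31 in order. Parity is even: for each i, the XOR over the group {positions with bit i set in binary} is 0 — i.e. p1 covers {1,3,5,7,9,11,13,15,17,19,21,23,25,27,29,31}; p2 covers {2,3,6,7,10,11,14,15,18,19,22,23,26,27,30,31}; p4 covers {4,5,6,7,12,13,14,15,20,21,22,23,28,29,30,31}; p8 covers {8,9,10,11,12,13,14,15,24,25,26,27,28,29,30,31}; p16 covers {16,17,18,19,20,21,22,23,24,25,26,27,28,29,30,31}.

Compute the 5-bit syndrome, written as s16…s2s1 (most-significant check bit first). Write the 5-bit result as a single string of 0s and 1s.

s1 (pos 1,3,5,7,9,11,13,15,17,19,21,23,25,27,29,31): 0⊕1⊕0⊕0⊕1⊕1⊕1⊕1⊕0⊕1⊕0⊕1⊕1⊕1⊕0⊕1 = 0
s2 (pos 2,3,6,7,10,11,14,15,18,19,22,23,26,27,30,31): 1⊕1⊕0⊕0⊕1⊕1⊕1⊕1⊕1⊕1⊕1⊕1⊕1⊕1⊕1⊕1 = 0
s4 (pos 4,5,6,7,12,13,14,15,20,21,22,23,28,29,30,31): 0⊕0⊕0⊕0⊕0⊕1⊕1⊕1⊕1⊕0⊕1⊕1⊕0⊕0⊕1⊕1 = 0
s8 (pos 8,9,10,11,12,13,14,15,24,25,26,27,28,29,30,31): 1⊕1⊕1⊕1⊕0⊕1⊕1⊕1⊕0⊕1⊕1⊕1⊕0⊕0⊕1⊕1 = 0
s16 (pos 16,17,18,19,20,21,22,23,24,25,26,27,28,29,30,31): 0⊕0⊕1⊕1⊕1⊕0⊕1⊕1⊕0⊕1⊕1⊕1⊕0⊕0⊕1⊕1 = 0
Syndrome s16…s1 = 00000 → no error.

00000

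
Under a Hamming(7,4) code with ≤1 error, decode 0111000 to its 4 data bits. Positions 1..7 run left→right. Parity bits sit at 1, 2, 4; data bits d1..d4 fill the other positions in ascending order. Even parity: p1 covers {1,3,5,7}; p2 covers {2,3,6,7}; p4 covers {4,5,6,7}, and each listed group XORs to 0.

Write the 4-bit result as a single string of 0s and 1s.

s1 (pos 1,3,5,7): 0⊕1⊕0⊕0 = 1
s2 (pos 2,3,6,7): 1⊕1⊕0⊕0 = 0
s4 (pos 4,5,6,7): 1⊕0⊕0⊕0 = 1
Syndrome s4…s1 = 101 → error at position 5.
Flip position 5: 0111000 → 0111100
Read data bits from positions 3,5,6,7: 1100

1100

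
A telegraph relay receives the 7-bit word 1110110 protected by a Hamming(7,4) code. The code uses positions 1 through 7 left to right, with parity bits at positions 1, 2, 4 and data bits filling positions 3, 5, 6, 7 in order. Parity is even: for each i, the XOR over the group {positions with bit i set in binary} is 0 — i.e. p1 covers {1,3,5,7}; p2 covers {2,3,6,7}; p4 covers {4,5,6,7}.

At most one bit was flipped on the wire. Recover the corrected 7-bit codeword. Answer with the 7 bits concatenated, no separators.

1100110

s1 (pos 1,3,5,7): 1⊕1⊕1⊕0 = 1
s2 (pos 2,3,6,7): 1⊕1⊕1⊕0 = 1
s4 (pos 4,5,6,7): 0⊕1⊕1⊕0 = 0
Syndrome s4…s1 = 011 → error at position 3.
Flip position 3: 1110110 → 1100110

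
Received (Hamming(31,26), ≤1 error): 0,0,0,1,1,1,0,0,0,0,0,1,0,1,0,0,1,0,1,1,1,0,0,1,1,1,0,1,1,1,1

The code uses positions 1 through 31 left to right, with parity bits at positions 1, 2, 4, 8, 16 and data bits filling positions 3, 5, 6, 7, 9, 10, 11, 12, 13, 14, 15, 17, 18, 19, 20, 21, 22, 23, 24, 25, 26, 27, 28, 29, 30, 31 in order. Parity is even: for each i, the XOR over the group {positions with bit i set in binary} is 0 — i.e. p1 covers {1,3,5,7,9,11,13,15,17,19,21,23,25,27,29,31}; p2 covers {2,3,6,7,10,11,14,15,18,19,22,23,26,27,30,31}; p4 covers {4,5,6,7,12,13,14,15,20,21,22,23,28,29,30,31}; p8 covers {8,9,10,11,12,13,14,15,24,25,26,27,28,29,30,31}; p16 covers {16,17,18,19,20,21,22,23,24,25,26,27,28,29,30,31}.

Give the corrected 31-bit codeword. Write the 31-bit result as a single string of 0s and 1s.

s1 (pos 1,3,5,7,9,11,13,15,17,19,21,23,25,27,29,31): 0⊕0⊕1⊕0⊕0⊕0⊕0⊕0⊕1⊕1⊕1⊕0⊕1⊕0⊕1⊕1 = 1
s2 (pos 2,3,6,7,10,11,14,15,18,19,22,23,26,27,30,31): 0⊕0⊕1⊕0⊕0⊕0⊕1⊕0⊕0⊕1⊕0⊕0⊕1⊕0⊕1⊕1 = 0
s4 (pos 4,5,6,7,12,13,14,15,20,21,22,23,28,29,30,31): 1⊕1⊕1⊕0⊕1⊕0⊕1⊕0⊕1⊕1⊕0⊕0⊕1⊕1⊕1⊕1 = 1
s8 (pos 8,9,10,11,12,13,14,15,24,25,26,27,28,29,30,31): 0⊕0⊕0⊕0⊕1⊕0⊕1⊕0⊕1⊕1⊕1⊕0⊕1⊕1⊕1⊕1 = 1
s16 (pos 16,17,18,19,20,21,22,23,24,25,26,27,28,29,30,31): 0⊕1⊕0⊕1⊕1⊕1⊕0⊕0⊕1⊕1⊕1⊕0⊕1⊕1⊕1⊕1 = 1
Syndrome s16…s1 = 11101 → error at position 29.
Flip position 29: 0001110000010100101110011101111 → 0001110000010100101110011101011

0001110000010100101110011101011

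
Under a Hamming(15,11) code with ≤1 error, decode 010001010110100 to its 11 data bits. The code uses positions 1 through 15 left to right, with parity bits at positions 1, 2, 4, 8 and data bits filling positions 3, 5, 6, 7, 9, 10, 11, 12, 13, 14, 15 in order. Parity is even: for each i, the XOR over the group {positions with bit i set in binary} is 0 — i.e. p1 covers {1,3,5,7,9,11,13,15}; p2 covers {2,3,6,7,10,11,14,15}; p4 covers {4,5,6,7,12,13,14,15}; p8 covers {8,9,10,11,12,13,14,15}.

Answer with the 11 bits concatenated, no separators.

s1 (pos 1,3,5,7,9,11,13,15): 0⊕0⊕0⊕0⊕0⊕1⊕1⊕0 = 0
s2 (pos 2,3,6,7,10,11,14,15): 1⊕0⊕1⊕0⊕1⊕1⊕0⊕0 = 0
s4 (pos 4,5,6,7,12,13,14,15): 0⊕0⊕1⊕0⊕0⊕1⊕0⊕0 = 0
s8 (pos 8,9,10,11,12,13,14,15): 1⊕0⊕1⊕1⊕0⊕1⊕0⊕0 = 0
Syndrome s8…s1 = 0000 → no error.
Read data bits from positions 3,5,6,7,9,10,11,12,13,14,15: 00100110100

00100110100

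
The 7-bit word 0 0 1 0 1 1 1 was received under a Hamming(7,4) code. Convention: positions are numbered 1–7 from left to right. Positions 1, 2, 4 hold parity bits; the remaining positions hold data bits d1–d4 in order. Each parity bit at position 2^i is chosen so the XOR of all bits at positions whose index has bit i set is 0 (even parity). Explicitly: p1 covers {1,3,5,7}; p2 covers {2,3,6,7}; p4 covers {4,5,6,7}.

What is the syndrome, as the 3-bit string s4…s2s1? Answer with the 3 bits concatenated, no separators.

s1 (pos 1,3,5,7): 0⊕1⊕1⊕1 = 1
s2 (pos 2,3,6,7): 0⊕1⊕1⊕1 = 1
s4 (pos 4,5,6,7): 0⊕1⊕1⊕1 = 1
Syndrome s4…s1 = 111 → error at position 7.

111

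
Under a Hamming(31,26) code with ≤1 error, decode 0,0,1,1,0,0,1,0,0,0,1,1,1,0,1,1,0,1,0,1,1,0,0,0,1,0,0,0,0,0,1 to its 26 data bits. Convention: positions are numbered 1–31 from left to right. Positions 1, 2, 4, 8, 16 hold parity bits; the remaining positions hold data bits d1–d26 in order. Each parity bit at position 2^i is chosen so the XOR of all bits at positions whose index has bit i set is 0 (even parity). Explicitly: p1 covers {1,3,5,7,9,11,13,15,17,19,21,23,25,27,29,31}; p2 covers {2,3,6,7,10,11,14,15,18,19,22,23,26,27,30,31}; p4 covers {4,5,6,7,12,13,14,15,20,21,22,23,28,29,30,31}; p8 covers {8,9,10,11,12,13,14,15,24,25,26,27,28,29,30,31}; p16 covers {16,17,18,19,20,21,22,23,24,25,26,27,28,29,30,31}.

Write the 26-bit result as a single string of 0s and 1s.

s1 (pos 1,3,5,7,9,11,13,15,17,19,21,23,25,27,29,31): 0⊕1⊕0⊕1⊕0⊕1⊕1⊕1⊕0⊕0⊕1⊕0⊕1⊕0⊕0⊕1 = 0
s2 (pos 2,3,6,7,10,11,14,15,18,19,22,23,26,27,30,31): 0⊕1⊕0⊕1⊕0⊕1⊕0⊕1⊕1⊕0⊕0⊕0⊕0⊕0⊕0⊕1 = 0
s4 (pos 4,5,6,7,12,13,14,15,20,21,22,23,28,29,30,31): 1⊕0⊕0⊕1⊕1⊕1⊕0⊕1⊕1⊕1⊕0⊕0⊕0⊕0⊕0⊕1 = 0
s8 (pos 8,9,10,11,12,13,14,15,24,25,26,27,28,29,30,31): 0⊕0⊕0⊕1⊕1⊕1⊕0⊕1⊕0⊕1⊕0⊕0⊕0⊕0⊕0⊕1 = 0
s16 (pos 16,17,18,19,20,21,22,23,24,25,26,27,28,29,30,31): 1⊕0⊕1⊕0⊕1⊕1⊕0⊕0⊕0⊕1⊕0⊕0⊕0⊕0⊕0⊕1 = 0
Syndrome s16…s1 = 00000 → no error.
Read data bits from positions 3,5,6,7,9,10,11,12,13,14,15,17,18,19,20,21,22,23,24,25,26,27,28,29,30,31: 10010011101010110001000001

10010011101010110001000001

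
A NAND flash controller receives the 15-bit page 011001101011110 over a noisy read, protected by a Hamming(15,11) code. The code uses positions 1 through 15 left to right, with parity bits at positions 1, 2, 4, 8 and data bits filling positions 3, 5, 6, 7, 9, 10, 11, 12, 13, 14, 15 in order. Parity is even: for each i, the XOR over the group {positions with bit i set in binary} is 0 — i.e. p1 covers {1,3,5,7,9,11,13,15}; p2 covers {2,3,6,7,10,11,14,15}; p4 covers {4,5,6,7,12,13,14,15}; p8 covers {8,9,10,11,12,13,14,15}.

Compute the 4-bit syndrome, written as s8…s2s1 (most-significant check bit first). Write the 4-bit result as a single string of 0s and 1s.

s1 (pos 1,3,5,7,9,11,13,15): 0⊕1⊕0⊕1⊕1⊕1⊕1⊕0 = 1
s2 (pos 2,3,6,7,10,11,14,15): 1⊕1⊕1⊕1⊕0⊕1⊕1⊕0 = 0
s4 (pos 4,5,6,7,12,13,14,15): 0⊕0⊕1⊕1⊕1⊕1⊕1⊕0 = 1
s8 (pos 8,9,10,11,12,13,14,15): 0⊕1⊕0⊕1⊕1⊕1⊕1⊕0 = 1
Syndrome s8…s1 = 1101 → error at position 13.

1101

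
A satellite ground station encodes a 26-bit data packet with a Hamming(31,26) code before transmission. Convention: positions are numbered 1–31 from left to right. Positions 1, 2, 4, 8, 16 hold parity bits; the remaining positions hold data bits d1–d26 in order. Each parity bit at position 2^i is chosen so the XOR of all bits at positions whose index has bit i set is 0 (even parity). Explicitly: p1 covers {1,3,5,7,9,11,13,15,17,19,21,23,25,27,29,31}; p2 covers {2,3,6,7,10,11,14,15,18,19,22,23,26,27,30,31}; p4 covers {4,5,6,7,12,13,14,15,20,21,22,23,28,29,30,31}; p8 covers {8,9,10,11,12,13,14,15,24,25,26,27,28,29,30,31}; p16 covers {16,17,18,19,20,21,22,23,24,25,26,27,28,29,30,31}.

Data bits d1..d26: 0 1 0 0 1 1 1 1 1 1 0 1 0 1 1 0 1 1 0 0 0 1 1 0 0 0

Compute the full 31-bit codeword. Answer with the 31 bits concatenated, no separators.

0100100011111101101101100011000

Place data at non-parity positions: p1 p2 0 p4 1 0 0 p8 1 1 1 1 1 1 0 p16 1 0 1 1 0 1 1 0 0 0 1 1 0 0 0
p1 (pos 1,3,5,7,9,11,13,15,17,19,21,23,25,27,29,31): XOR of data positions = 0⊕1⊕0⊕1⊕1⊕1⊕0⊕1⊕1⊕0⊕1⊕0⊕1⊕0⊕0 = 0
p2 (pos 2,3,6,7,10,11,14,15,18,19,22,23,26,27,30,31): XOR of data positions = 0⊕0⊕0⊕1⊕1⊕1⊕0⊕0⊕1⊕1⊕1⊕0⊕1⊕0⊕0 = 1
p4 (pos 4,5,6,7,12,13,14,15,20,21,22,23,28,29,30,31): XOR of data positions = 1⊕0⊕0⊕1⊕1⊕1⊕0⊕1⊕0⊕1⊕1⊕1⊕0⊕0⊕0 = 0
p8 (pos 8,9,10,11,12,13,14,15,24,25,26,27,28,29,30,31): XOR of data positions = 1⊕1⊕1⊕1⊕1⊕1⊕0⊕0⊕0⊕0⊕1⊕1⊕0⊕0⊕0 = 0
p16 (pos 16,17,18,19,20,21,22,23,24,25,26,27,28,29,30,31): XOR of data positions = 1⊕0⊕1⊕1⊕0⊕1⊕1⊕0⊕0⊕0⊕1⊕1⊕0⊕0⊕0 = 1
Codeword: 0100100011111101101101100011000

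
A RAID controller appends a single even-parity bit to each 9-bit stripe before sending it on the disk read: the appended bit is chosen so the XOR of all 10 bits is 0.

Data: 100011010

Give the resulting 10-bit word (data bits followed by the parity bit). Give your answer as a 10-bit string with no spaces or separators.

XOR of the 9 data bits: 1⊕0⊕0⊕0⊕1⊕1⊕0⊕1⊕0 = 0
Parity bit = 0 (so all 10 bits XOR to 0).

1000110100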